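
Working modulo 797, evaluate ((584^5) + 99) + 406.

419

(584)^5 ≡ 711 (mod 797)
711 + 99 = 810 ≡ 13 (mod 797)
13 + 406 = 419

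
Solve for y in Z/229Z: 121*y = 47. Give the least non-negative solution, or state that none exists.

gcd(121, 229) = 1, so a unique solution mod 229 exists.
121⁻¹ ≡ 53 (mod 229).
y ≡ 53*47 ≡ 201 (mod 229).

201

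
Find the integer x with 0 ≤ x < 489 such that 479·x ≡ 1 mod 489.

440

489 = 1·479 + 10
479 = 47·10 + 9
10 = 1·9 + 1
9 = 9·1 + 0
gcd(479, 489) = 1, so the inverse exists.
Back-substitute for 1:
1 = 1·10 − 1·9
  = −1·479 + 48·10
  = 48·489 − 49·479
So 479⁻¹ ≡ −49 ≡ 440 (mod 489).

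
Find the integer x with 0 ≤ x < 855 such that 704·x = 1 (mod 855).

By the extended Euclidean algorithm:
855 = 1×704 + 151
704 = 4×151 + 100
151 = 1×100 + 51
100 = 1×51 + 49
51 = 1×49 + 2
49 = 24×2 + 1
2 = 2×1 + 0
gcd(704, 855) = 1, so the inverse exists.
Bézout: 1 = −345×855 + 419×704.
So 704⁻¹ ≡ 419 (mod 855).

419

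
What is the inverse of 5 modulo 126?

101

126 = 25*5 + 1
5 = 5*1 + 0
gcd(5, 126) = 1, so the inverse exists.
Bézout: 1 = 1*126 − 25*5.
So 5⁻¹ ≡ −25 ≡ 101 (mod 126).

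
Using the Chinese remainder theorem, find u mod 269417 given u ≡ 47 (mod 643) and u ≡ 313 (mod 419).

643⁻¹ mod 419: 643*159 ≡ 1 (mod 419), so 643⁻¹ ≡ 159.
u = 47 + 643*((313 − 47)*159 mod 419) = 47 + 643*394 = 253389.
Check: 253389 mod 643 = 47, 253389 mod 419 = 313. ✓

253389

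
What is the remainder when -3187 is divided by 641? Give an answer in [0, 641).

-3187 = -5×641 + 18, so -3187 ≡ 18 (mod 641).

18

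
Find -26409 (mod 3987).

-26409 = -7·3987 + 1500, so -26409 ≡ 1500 (mod 3987).

1500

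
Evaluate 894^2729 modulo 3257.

1867

By square-and-multiply:
2729 in binary is 101010101001, i.e. 2729 = 2048 + 512 + 128 + 32 + 8 + 1.
894^1 ≡ 894 (mod 3257)
894^2 ≡ 894^2 = 799236 ≡ 1271 (mod 3257)
894^4 ≡ 1271^2 = 1615441 ≡ 3226 (mod 3257)
894^8 ≡ 3226^2 = 10407076 ≡ 961 (mod 3257)
894^16 ≡ 961^2 = 923521 ≡ 1790 (mod 3257)
894^32 ≡ 1790^2 = 3204100 ≡ 2469 (mod 3257)
894^64 ≡ 2469^2 = 6095961 ≡ 2114 (mod 3257)
894^128 ≡ 2114^2 = 4468996 ≡ 392 (mod 3257)
894^256 ≡ 392^2 = 153664 ≡ 585 (mod 3257)
894^512 ≡ 585^2 = 342225 ≡ 240 (mod 3257)
894^1024 ≡ 240^2 = 57600 ≡ 2231 (mod 3257)
894^2048 ≡ 2231^2 = 4977361 ≡ 665 (mod 3257)
894^2729 = 894^2048 × 894^512 × 894^128 × 894^32 × 894^8 × 894^1 ≡ 665 × 240 × 392 × 2469 × 961 × 894 (mod 3257).
Accumulate the product:
665 × 240 = 159600 ≡ 7
7 × 392 = 2744
2744 × 2469 = 6774936 ≡ 376
376 × 961 = 361336 ≡ 3066
3066 × 894 = 2741004 ≡ 1867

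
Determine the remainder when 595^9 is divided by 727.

595^1 ≡ 595 (mod 727)
595^2 ≡ 595^2 = 354025 ≡ 703 (mod 727)
595^4 ≡ 703^2 = 494209 ≡ 576 (mod 727)
595^8 ≡ 576^2 = 331776 ≡ 264 (mod 727)
595^9 = 595^8 · 595^1 ≡ 264 · 595 (mod 727).
264 · 595 = 157080 ≡ 48 (mod 727).

48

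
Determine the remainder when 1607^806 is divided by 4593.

806 in binary is 1100100110, i.e. 806 = 512 + 256 + 32 + 4 + 2.
1607^1 ≡ 1607 (mod 4593)
1607^2 ≡ 1607^2 = 2582449 ≡ 1183 (mod 4593)
1607^4 ≡ 1183^2 = 1399489 ≡ 3217 (mod 4593)
1607^8 ≡ 3217^2 = 10349089 ≡ 1060 (mod 4593)
1607^16 ≡ 1060^2 = 1123600 ≡ 2908 (mod 4593)
1607^32 ≡ 2908^2 = 8456464 ≡ 751 (mod 4593)
1607^64 ≡ 751^2 = 564001 ≡ 3655 (mod 4593)
1607^128 ≡ 3655^2 = 13359025 ≡ 2581 (mod 4593)
1607^256 ≡ 2581^2 = 6661561 ≡ 1711 (mod 4593)
1607^512 ≡ 1711^2 = 2927521 ≡ 1780 (mod 4593)
1607^806 = 1607^512 · 1607^256 · 1607^32 · 1607^4 · 1607^2 ≡ 1780 · 1711 · 751 · 3217 · 1183 (mod 4593).
Accumulate the product:
1780 · 1711 = 3045580 ≡ 421
421 · 751 = 316171 ≡ 3847
3847 · 3217 = 12375799 ≡ 2257
2257 · 1183 = 2670031 ≡ 1498

1498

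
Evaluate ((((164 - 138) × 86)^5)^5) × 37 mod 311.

273

164 - 138 = 26
26 × 86 = 2236 ≡ 59 (mod 311)
(59)^5 ≡ 298 (mod 311)
(298)^5 ≡ 41 (mod 311)
41 × 37 = 1517 ≡ 273 (mod 311)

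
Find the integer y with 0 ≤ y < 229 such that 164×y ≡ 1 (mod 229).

155

229 = 1×164 + 65
164 = 2×65 + 34
65 = 1×34 + 31
34 = 1×31 + 3
31 = 10×3 + 1
3 = 3×1 + 0
gcd(164, 229) = 1, so the inverse exists.
Back-substitute for 1:
1 = 1×31 − 10×3
  = −10×34 + 11×31
  = 11×65 − 21×34
  = −21×164 + 53×65
  = 53×229 − 74×164
So 164⁻¹ ≡ −74 ≡ 155 (mod 229).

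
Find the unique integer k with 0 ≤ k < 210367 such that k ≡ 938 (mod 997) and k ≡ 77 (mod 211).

164446

997⁻¹ mod 211: 997*40 ≡ 1 (mod 211), so 997⁻¹ ≡ 40.
k = 938 + 997*((77 − 938)*40 mod 211) = 938 + 997*164 = 164446.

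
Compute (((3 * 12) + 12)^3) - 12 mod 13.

3 * 12 = 36 ≡ 10 (mod 13)
10 + 12 = 22 ≡ 9 (mod 13)
(9)^3 ≡ 1 (mod 13)
1 - 12 = -11 ≡ 2 (mod 13)

2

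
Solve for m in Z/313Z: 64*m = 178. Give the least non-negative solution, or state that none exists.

306

gcd(64, 313) = 1, so a unique solution mod 313 exists.
64⁻¹ ≡ 269 (mod 313).
m ≡ 269*178 ≡ 306 (mod 313).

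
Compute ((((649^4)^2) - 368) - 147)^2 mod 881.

(649)^4 ≡ 722 (mod 881)
(722)^2 ≡ 613 (mod 881)
613 - 368 = 245
245 - 147 = 98
(98)^2 ≡ 794 (mod 881)

794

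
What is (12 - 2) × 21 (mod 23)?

3

12 - 2 = 10
10 × 21 = 210 ≡ 3 (mod 23)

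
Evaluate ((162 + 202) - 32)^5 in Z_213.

162 + 202 = 364 ≡ 151 (mod 213)
151 - 32 = 119
(119)^5 ≡ 20 (mod 213)

20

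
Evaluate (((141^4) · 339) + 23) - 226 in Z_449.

268

(141)^4 ≡ 359 (mod 449)
359 · 339 = 121701 ≡ 22 (mod 449)
22 + 23 = 45
45 - 226 = -181 ≡ 268 (mod 449)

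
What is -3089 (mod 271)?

-3089 = -12·271 + 163, so -3089 ≡ 163 (mod 271).

163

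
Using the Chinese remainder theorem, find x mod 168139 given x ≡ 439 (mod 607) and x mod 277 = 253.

131551

607⁻¹ mod 277: 607·115 ≡ 1 (mod 277), so 607⁻¹ ≡ 115.
x = 439 + 607·((253 − 439)·115 mod 277) = 439 + 607·216 = 131551.
Check: 131551 mod 607 = 439, 131551 mod 277 = 253. ✓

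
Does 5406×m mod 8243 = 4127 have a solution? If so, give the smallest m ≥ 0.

3860

gcd(5406, 8243) = 1, so a unique solution mod 8243 exists.
5406⁻¹ ≡ 5198 (mod 8243).
m ≡ 5198×4127 ≡ 3860 (mod 8243).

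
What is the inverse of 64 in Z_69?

69 = 1*64 + 5
64 = 12*5 + 4
5 = 1*4 + 1
4 = 4*1 + 0
gcd(64, 69) = 1, so the inverse exists.
Bézout: 1 = 13*69 − 14*64.
So 64⁻¹ ≡ −14 ≡ 55 (mod 69).

55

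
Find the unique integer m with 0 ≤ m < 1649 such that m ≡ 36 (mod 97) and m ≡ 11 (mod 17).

521

97⁻¹ mod 17: 97·10 ≡ 1 (mod 17), so 97⁻¹ ≡ 10.
m = 36 + 97·((11 − 36)·10 mod 17) = 36 + 97·5 = 521.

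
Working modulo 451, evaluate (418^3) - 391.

203

(418)^3 ≡ 143 (mod 451)
143 - 391 = -248 ≡ 203 (mod 451)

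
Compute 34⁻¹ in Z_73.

58

Apply the Euclidean algorithm and back-substitute:
73 = 2·34 + 5
34 = 6·5 + 4
5 = 1·4 + 1
4 = 4·1 + 0
gcd(34, 73) = 1, so the inverse exists.
Bézout: 1 = 7·73 − 15·34.
So 34⁻¹ ≡ −15 ≡ 58 (mod 73).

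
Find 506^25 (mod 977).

197

25 in binary is 11001, i.e. 25 = 16 + 8 + 1.
506^1 ≡ 506 (mod 977)
506^2 ≡ 506^2 = 256036 ≡ 62 (mod 977)
506^4 ≡ 62^2 = 3844 ≡ 913 (mod 977)
506^8 ≡ 913^2 = 833569 ≡ 188 (mod 977)
506^16 ≡ 188^2 = 35344 ≡ 172 (mod 977)
506^25 = 506^16 × 506^8 × 506^1 ≡ 172 × 188 × 506 (mod 977).
Accumulate the product:
172 × 188 = 32336 ≡ 95
95 × 506 = 48070 ≡ 197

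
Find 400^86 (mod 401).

1

By square-and-multiply:
86 in binary is 1010110, i.e. 86 = 64 + 16 + 4 + 2.
400^1 ≡ 400 (mod 401)
400^2 ≡ 400^2 = 160000 ≡ 1 (mod 401)
400^4 ≡ 1^2 = 1 (mod 401)
400^8 ≡ 1^2 = 1 (mod 401)
400^16 ≡ 1^2 = 1 (mod 401)
400^32 ≡ 1^2 = 1 (mod 401)
400^64 ≡ 1^2 = 1 (mod 401)
400^86 = 400^64 * 400^16 * 400^4 * 400^2 ≡ 1 * 1 * 1 * 1 (mod 401).
Accumulate the product:
1 * 1 = 1
1 * 1 = 1
1 * 1 = 1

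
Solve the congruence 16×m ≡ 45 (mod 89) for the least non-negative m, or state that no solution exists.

64

gcd(16, 89) = 1, so a unique solution mod 89 exists.
16⁻¹ ≡ 39 (mod 89).
m ≡ 39×45 ≡ 64 (mod 89).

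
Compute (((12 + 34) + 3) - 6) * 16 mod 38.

4

12 + 34 = 46 ≡ 8 (mod 38)
8 + 3 = 11
11 - 6 = 5
5 * 16 = 80 ≡ 4 (mod 38)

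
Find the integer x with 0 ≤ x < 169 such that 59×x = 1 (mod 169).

Apply the Euclidean algorithm and back-substitute:
169 = 2*59 + 51
59 = 1*51 + 8
51 = 6*8 + 3
8 = 2*3 + 2
3 = 1*2 + 1
2 = 2*1 + 0
gcd(59, 169) = 1, so the inverse exists.
Back-substitute for 1:
1 = 1*3 − 1*2
  = −1*8 + 3*3
  = 3*51 − 19*8
  = −19*59 + 22*51
  = 22*169 − 63*59
So 59⁻¹ ≡ −63 ≡ 106 (mod 169).

106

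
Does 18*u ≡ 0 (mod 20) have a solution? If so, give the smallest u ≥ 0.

0

gcd(18, 20) = 2, and 2 | 0, so solutions exist.
Divide through by 2: 9*u ≡ 0 mod 10.
9⁻¹ ≡ 9 (mod 10).
u ≡ 9*0 ≡ 0 (mod 10).
The smallest non-negative solution is u = 0.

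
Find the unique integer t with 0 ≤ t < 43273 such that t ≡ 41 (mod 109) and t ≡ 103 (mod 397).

109⁻¹ mod 397: 109*51 ≡ 1 (mod 397), so 109⁻¹ ≡ 51.
t = 41 + 109*((103 − 41)*51 mod 397) = 41 + 109*383 = 41788.
Check: 41788 mod 109 = 41, 41788 mod 397 = 103. ✓

41788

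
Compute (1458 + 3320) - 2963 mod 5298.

1458 + 3320 = 4778
4778 - 2963 = 1815

1815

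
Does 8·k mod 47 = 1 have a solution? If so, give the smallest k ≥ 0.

6

gcd(8, 47) = 1, so a unique solution mod 47 exists.
8⁻¹ ≡ 6 (mod 47).
k ≡ 6·1 ≡ 6 (mod 47).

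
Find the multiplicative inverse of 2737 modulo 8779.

2983

Run the extended Euclidean algorithm:
8779 = 3*2737 + 568
2737 = 4*568 + 465
568 = 1*465 + 103
465 = 4*103 + 53
103 = 1*53 + 50
53 = 1*50 + 3
50 = 16*3 + 2
3 = 1*2 + 1
2 = 2*1 + 0
gcd(2737, 8779) = 1, so the inverse exists.
Bézout: 1 = −930*8779 + 2983*2737.
So 2737⁻¹ ≡ 2983 (mod 8779).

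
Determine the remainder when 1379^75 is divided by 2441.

1274

1379^1 ≡ 1379 (mod 2441)
1379^2 ≡ 1379^2 = 1901641 ≡ 102 (mod 2441)
1379^4 ≡ 102^2 = 10404 ≡ 640 (mod 2441)
1379^8 ≡ 640^2 = 409600 ≡ 1953 (mod 2441)
1379^16 ≡ 1953^2 = 3814209 ≡ 1367 (mod 2441)
1379^32 ≡ 1367^2 = 1868689 ≡ 1324 (mod 2441)
1379^64 ≡ 1324^2 = 1752976 ≡ 338 (mod 2441)
1379^75 = 1379^64 × 1379^8 × 1379^2 × 1379^1 ≡ 338 × 1953 × 102 × 1379 (mod 2441).
Accumulate the product:
338 × 1953 = 660114 ≡ 1044
1044 × 102 = 106488 ≡ 1525
1525 × 1379 = 2102975 ≡ 1274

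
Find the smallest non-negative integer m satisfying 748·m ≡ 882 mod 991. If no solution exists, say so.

290

gcd(748, 991) = 1, so a unique solution mod 991 exists.
748⁻¹ ≡ 261 (mod 991).
m ≡ 261·882 ≡ 290 (mod 991).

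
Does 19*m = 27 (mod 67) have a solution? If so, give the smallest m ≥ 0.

12

gcd(19, 67) = 1, so a unique solution mod 67 exists.
19⁻¹ ≡ 60 (mod 67).
m ≡ 60*27 ≡ 12 (mod 67).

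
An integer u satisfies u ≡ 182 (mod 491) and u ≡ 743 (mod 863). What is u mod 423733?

491⁻¹ mod 863: 491*805 ≡ 1 (mod 863), so 491⁻¹ ≡ 805.
u = 182 + 491*((743 − 182)*805 mod 863) = 182 + 491*256 = 125878.
Check: 125878 mod 491 = 182, 125878 mod 863 = 743. ✓

125878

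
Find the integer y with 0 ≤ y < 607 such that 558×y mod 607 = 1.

607 = 1·558 + 49
558 = 11·49 + 19
49 = 2·19 + 11
19 = 1·11 + 8
11 = 1·8 + 3
8 = 2·3 + 2
3 = 1·2 + 1
2 = 2·1 + 0
gcd(558, 607) = 1, so the inverse exists.
Back-substitute for 1:
1 = 1·3 − 1·2
  = −1·8 + 3·3
  = 3·11 − 4·8
  = −4·19 + 7·11
  = 7·49 − 18·19
  = −18·558 + 205·49
  = 205·607 − 223·558
So 558⁻¹ ≡ −223 ≡ 384 (mod 607).

384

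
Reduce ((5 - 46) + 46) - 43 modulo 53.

15

5 - 46 = -41 ≡ 12 (mod 53)
12 + 46 = 58 ≡ 5 (mod 53)
5 - 43 = -38 ≡ 15 (mod 53)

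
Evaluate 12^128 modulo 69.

39

Using repeated squaring:
12^1 ≡ 12 (mod 69)
12^2 ≡ 12^2 = 144 ≡ 6 (mod 69)
12^4 ≡ 6^2 = 36 (mod 69)
12^8 ≡ 36^2 = 1296 ≡ 54 (mod 69)
12^16 ≡ 54^2 = 2916 ≡ 18 (mod 69)
12^32 ≡ 18^2 = 324 ≡ 48 (mod 69)
12^64 ≡ 48^2 = 2304 ≡ 27 (mod 69)
12^128 ≡ 27^2 = 729 ≡ 39 (mod 69)
So 12^128 ≡ 39 (mod 69).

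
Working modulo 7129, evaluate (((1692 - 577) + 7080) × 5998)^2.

1692 - 577 = 1115
1115 + 7080 = 8195 ≡ 1066 (mod 7129)
1066 × 5998 = 6393868 ≡ 6284 (mod 7129)
(6284)^2 ≡ 1125 (mod 7129)

1125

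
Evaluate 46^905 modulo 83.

60

Using repeated squaring:
905 in binary is 1110001001, i.e. 905 = 512 + 256 + 128 + 8 + 1.
46^1 ≡ 46 (mod 83)
46^2 ≡ 46^2 = 2116 ≡ 41 (mod 83)
46^4 ≡ 41^2 = 1681 ≡ 21 (mod 83)
46^8 ≡ 21^2 = 441 ≡ 26 (mod 83)
46^16 ≡ 26^2 = 676 ≡ 12 (mod 83)
46^32 ≡ 12^2 = 144 ≡ 61 (mod 83)
46^64 ≡ 61^2 = 3721 ≡ 69 (mod 83)
46^128 ≡ 69^2 = 4761 ≡ 30 (mod 83)
46^256 ≡ 30^2 = 900 ≡ 70 (mod 83)
46^512 ≡ 70^2 = 4900 ≡ 3 (mod 83)
46^905 = 46^512 · 46^256 · 46^128 · 46^8 · 46^1 ≡ 3 · 70 · 30 · 26 · 46 (mod 83).
Accumulate the product:
3 · 70 = 210 ≡ 44
44 · 30 = 1320 ≡ 75
75 · 26 = 1950 ≡ 41
41 · 46 = 1886 ≡ 60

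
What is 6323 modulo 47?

6323 = 134·47 + 25, so 6323 ≡ 25 (mod 47).

25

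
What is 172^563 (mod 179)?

124

172^1 ≡ 172 (mod 179)
172^2 ≡ 172^2 = 29584 ≡ 49 (mod 179)
172^4 ≡ 49^2 = 2401 ≡ 74 (mod 179)
172^8 ≡ 74^2 = 5476 ≡ 106 (mod 179)
172^16 ≡ 106^2 = 11236 ≡ 138 (mod 179)
172^32 ≡ 138^2 = 19044 ≡ 70 (mod 179)
172^64 ≡ 70^2 = 4900 ≡ 67 (mod 179)
172^128 ≡ 67^2 = 4489 ≡ 14 (mod 179)
172^256 ≡ 14^2 = 196 ≡ 17 (mod 179)
172^512 ≡ 17^2 = 289 ≡ 110 (mod 179)
172^563 = 172^512 × 172^32 × 172^16 × 172^2 × 172^1 ≡ 110 × 70 × 138 × 49 × 172 (mod 179).
Accumulate the product:
110 × 70 = 7700 ≡ 3
3 × 138 = 414 ≡ 56
56 × 49 = 2744 ≡ 59
59 × 172 = 10148 ≡ 124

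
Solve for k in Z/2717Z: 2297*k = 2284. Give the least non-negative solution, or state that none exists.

gcd(2297, 2717) = 1, so a unique solution mod 2717 exists.
2297⁻¹ ≡ 731 (mod 2717).
k ≡ 731*2284 ≡ 1366 (mod 2717).

1366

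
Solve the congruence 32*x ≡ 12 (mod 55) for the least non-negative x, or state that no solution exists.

gcd(32, 55) = 1, so a unique solution mod 55 exists.
32⁻¹ ≡ 43 (mod 55).
x ≡ 43*12 ≡ 21 (mod 55).

21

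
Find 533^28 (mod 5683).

1840

28 in binary is 11100, i.e. 28 = 16 + 8 + 4.
533^1 ≡ 533 (mod 5683)
533^2 ≡ 533^2 = 284089 ≡ 5622 (mod 5683)
533^4 ≡ 5622^2 = 31606884 ≡ 3721 (mod 5683)
533^8 ≡ 3721^2 = 13845841 ≡ 2053 (mod 5683)
533^16 ≡ 2053^2 = 4214809 ≡ 3706 (mod 5683)
533^28 = 533^16 × 533^8 × 533^4 ≡ 3706 × 2053 × 3721 (mod 5683).
Accumulate the product:
3706 × 2053 = 7608418 ≡ 4564
4564 × 3721 = 16982644 ≡ 1840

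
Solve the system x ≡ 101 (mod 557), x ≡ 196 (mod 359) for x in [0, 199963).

132667

557⁻¹ mod 359: 557×165 ≡ 1 (mod 359), so 557⁻¹ ≡ 165.
x = 101 + 557×((196 − 101)×165 mod 359) = 101 + 557×238 = 132667.
Check: 132667 mod 557 = 101, 132667 mod 359 = 196. ✓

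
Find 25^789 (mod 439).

49

Compute successive squares:
789 in binary is 1100010101, i.e. 789 = 512 + 256 + 16 + 4 + 1.
25^1 ≡ 25 (mod 439)
25^2 ≡ 25^2 = 625 ≡ 186 (mod 439)
25^4 ≡ 186^2 = 34596 ≡ 354 (mod 439)
25^8 ≡ 354^2 = 125316 ≡ 201 (mod 439)
25^16 ≡ 201^2 = 40401 ≡ 13 (mod 439)
25^32 ≡ 13^2 = 169 (mod 439)
25^64 ≡ 169^2 = 28561 ≡ 26 (mod 439)
25^128 ≡ 26^2 = 676 ≡ 237 (mod 439)
25^256 ≡ 237^2 = 56169 ≡ 416 (mod 439)
25^512 ≡ 416^2 = 173056 ≡ 90 (mod 439)
25^789 = 25^512 · 25^256 · 25^16 · 25^4 · 25^1 ≡ 90 · 416 · 13 · 354 · 25 (mod 439).
Accumulate the product:
90 · 416 = 37440 ≡ 125
125 · 13 = 1625 ≡ 308
308 · 354 = 109032 ≡ 160
160 · 25 = 4000 ≡ 49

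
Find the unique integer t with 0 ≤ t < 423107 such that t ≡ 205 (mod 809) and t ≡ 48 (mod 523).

809⁻¹ mod 523: 809*459 ≡ 1 (mod 523), so 809⁻¹ ≡ 459.
t = 205 + 809*((48 − 205)*459 mod 523) = 205 + 809*111 = 90004.
Check: 90004 mod 809 = 205, 90004 mod 523 = 48. ✓

90004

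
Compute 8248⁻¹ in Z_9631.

By the extended Euclidean algorithm:
9631 = 1·8248 + 1383
8248 = 5·1383 + 1333
1383 = 1·1333 + 50
1333 = 26·50 + 33
50 = 1·33 + 17
33 = 1·17 + 16
17 = 1·16 + 1
16 = 16·1 + 0
gcd(8248, 9631) = 1, so the inverse exists.
Bézout: 1 = 495·9631 − 578·8248.
So 8248⁻¹ ≡ −578 ≡ 9053 (mod 9631).

9053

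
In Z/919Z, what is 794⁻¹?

397

Run the extended Euclidean algorithm:
919 = 1·794 + 125
794 = 6·125 + 44
125 = 2·44 + 37
44 = 1·37 + 7
37 = 5·7 + 2
7 = 3·2 + 1
2 = 2·1 + 0
gcd(794, 919) = 1, so the inverse exists.
Back-substitute for 1:
1 = 1·7 − 3·2
  = −3·37 + 16·7
  = 16·44 − 19·37
  = −19·125 + 54·44
  = 54·794 − 343·125
  = −343·919 + 397·794
So 794⁻¹ ≡ 397 (mod 919).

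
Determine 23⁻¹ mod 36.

Apply the Euclidean algorithm and back-substitute:
36 = 1*23 + 13
23 = 1*13 + 10
13 = 1*10 + 3
10 = 3*3 + 1
3 = 3*1 + 0
gcd(23, 36) = 1, so the inverse exists.
Back-substitute for 1:
1 = 1*10 − 3*3
  = −3*13 + 4*10
  = 4*23 − 7*13
  = −7*36 + 11*23
So 23⁻¹ ≡ 11 (mod 36).

11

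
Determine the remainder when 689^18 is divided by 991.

118

By square-and-multiply:
689^1 ≡ 689 (mod 991)
689^2 ≡ 689^2 = 474721 ≡ 32 (mod 991)
689^4 ≡ 32^2 = 1024 ≡ 33 (mod 991)
689^8 ≡ 33^2 = 1089 ≡ 98 (mod 991)
689^16 ≡ 98^2 = 9604 ≡ 685 (mod 991)
689^18 = 689^16 * 689^2 ≡ 685 * 32 (mod 991).
685 * 32 = 21920 ≡ 118 (mod 991).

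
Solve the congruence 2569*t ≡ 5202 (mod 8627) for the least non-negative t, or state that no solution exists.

902

gcd(2569, 8627) = 1, so a unique solution mod 8627 exists.
2569⁻¹ ≡ 2710 (mod 8627).
t ≡ 2710*5202 ≡ 902 (mod 8627).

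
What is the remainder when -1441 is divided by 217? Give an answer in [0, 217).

78

-1441 = -7*217 + 78, so -1441 ≡ 78 (mod 217).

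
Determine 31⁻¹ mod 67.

67 = 2*31 + 5
31 = 6*5 + 1
5 = 5*1 + 0
gcd(31, 67) = 1, so the inverse exists.
Back-substitute for 1:
1 = 1*31 − 6*5
  = −6*67 + 13*31
So 31⁻¹ ≡ 13 (mod 67).

13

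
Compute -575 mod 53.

8

-575 = -11*53 + 8, so -575 ≡ 8 (mod 53).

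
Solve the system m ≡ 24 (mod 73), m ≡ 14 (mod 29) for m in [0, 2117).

73⁻¹ mod 29: 73·2 ≡ 1 (mod 29), so 73⁻¹ ≡ 2.
m = 24 + 73·((14 − 24)·2 mod 29) = 24 + 73·9 = 681.

681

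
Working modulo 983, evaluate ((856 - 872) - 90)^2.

423

856 - 872 = -16 ≡ 967 (mod 983)
967 - 90 = 877
(877)^2 ≡ 423 (mod 983)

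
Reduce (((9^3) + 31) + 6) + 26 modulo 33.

0

(9)^3 ≡ 3 (mod 33)
3 + 31 = 34 ≡ 1 (mod 33)
1 + 6 = 7
7 + 26 = 33 ≡ 0 (mod 33)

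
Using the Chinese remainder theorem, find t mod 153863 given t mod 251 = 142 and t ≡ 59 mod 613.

251⁻¹ mod 613: 251*127 ≡ 1 (mod 613), so 251⁻¹ ≡ 127.
t = 142 + 251*((59 − 142)*127 mod 613) = 142 + 251*493 = 123885.
Check: 123885 mod 251 = 142, 123885 mod 613 = 59. ✓

123885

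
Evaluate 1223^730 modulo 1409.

1158

730 in binary is 1011011010, i.e. 730 = 512 + 128 + 64 + 16 + 8 + 2.
1223^1 ≡ 1223 (mod 1409)
1223^2 ≡ 1223^2 = 1495729 ≡ 780 (mod 1409)
1223^4 ≡ 780^2 = 608400 ≡ 1121 (mod 1409)
1223^8 ≡ 1121^2 = 1256641 ≡ 1222 (mod 1409)
1223^16 ≡ 1222^2 = 1493284 ≡ 1153 (mod 1409)
1223^32 ≡ 1153^2 = 1329409 ≡ 722 (mod 1409)
1223^64 ≡ 722^2 = 521284 ≡ 1363 (mod 1409)
1223^128 ≡ 1363^2 = 1857769 ≡ 707 (mod 1409)
1223^256 ≡ 707^2 = 499849 ≡ 1063 (mod 1409)
1223^512 ≡ 1063^2 = 1129969 ≡ 1360 (mod 1409)
1223^730 = 1223^512 * 1223^128 * 1223^64 * 1223^16 * 1223^8 * 1223^2 ≡ 1360 * 707 * 1363 * 1153 * 1222 * 780 (mod 1409).
Accumulate the product:
1360 * 707 = 961520 ≡ 582
582 * 1363 = 793266 ≡ 1408
1408 * 1153 = 1623424 ≡ 256
256 * 1222 = 312832 ≡ 34
34 * 780 = 26520 ≡ 1158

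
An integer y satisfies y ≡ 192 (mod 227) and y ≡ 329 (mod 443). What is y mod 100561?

227⁻¹ mod 443: 227*121 ≡ 1 (mod 443), so 227⁻¹ ≡ 121.
y = 192 + 227*((329 − 192)*121 mod 443) = 192 + 227*186 = 42414.
Check: 42414 mod 227 = 192, 42414 mod 443 = 329. ✓

42414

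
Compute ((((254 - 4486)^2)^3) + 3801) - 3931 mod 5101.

254 - 4486 = -4232 ≡ 869 (mod 5101)
(869)^2 ≡ 213 (mod 5101)
(213)^3 ≡ 2303 (mod 5101)
2303 + 3801 = 6104 ≡ 1003 (mod 5101)
1003 - 3931 = -2928 ≡ 2173 (mod 5101)

2173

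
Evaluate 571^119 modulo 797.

Compute successive squares:
119 in binary is 1110111, i.e. 119 = 64 + 32 + 16 + 4 + 2 + 1.
571^1 ≡ 571 (mod 797)
571^2 ≡ 571^2 = 326041 ≡ 68 (mod 797)
571^4 ≡ 68^2 = 4624 ≡ 639 (mod 797)
571^8 ≡ 639^2 = 408321 ≡ 257 (mod 797)
571^16 ≡ 257^2 = 66049 ≡ 695 (mod 797)
571^32 ≡ 695^2 = 483025 ≡ 43 (mod 797)
571^64 ≡ 43^2 = 1849 ≡ 255 (mod 797)
571^119 = 571^64 · 571^32 · 571^16 · 571^4 · 571^2 · 571^1 ≡ 255 · 43 · 695 · 639 · 68 · 571 (mod 797).
Accumulate the product:
255 · 43 = 10965 ≡ 604
604 · 695 = 419780 ≡ 558
558 · 639 = 356562 ≡ 303
303 · 68 = 20604 ≡ 679
679 · 571 = 387709 ≡ 367

367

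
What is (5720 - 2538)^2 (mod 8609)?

5720 - 2538 = 3182
(3182)^2 ≡ 940 (mod 8609)

940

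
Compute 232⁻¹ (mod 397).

397 = 1*232 + 165
232 = 1*165 + 67
165 = 2*67 + 31
67 = 2*31 + 5
31 = 6*5 + 1
5 = 5*1 + 0
gcd(232, 397) = 1, so the inverse exists.
Back-substitute for 1:
1 = 1*31 − 6*5
  = −6*67 + 13*31
  = 13*165 − 32*67
  = −32*232 + 45*165
  = 45*397 − 77*232
So 232⁻¹ ≡ −77 ≡ 320 (mod 397).

320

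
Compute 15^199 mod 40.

Using repeated squaring:
199 in binary is 11000111, i.e. 199 = 128 + 64 + 4 + 2 + 1.
15^1 ≡ 15 (mod 40)
15^2 ≡ 15^2 = 225 ≡ 25 (mod 40)
15^4 ≡ 25^2 = 625 ≡ 25 (mod 40)
15^8 ≡ 25^2 = 625 ≡ 25 (mod 40)
15^16 ≡ 25^2 = 625 ≡ 25 (mod 40)
15^32 ≡ 25^2 = 625 ≡ 25 (mod 40)
15^64 ≡ 25^2 = 625 ≡ 25 (mod 40)
15^128 ≡ 25^2 = 625 ≡ 25 (mod 40)
15^199 = 15^128 × 15^64 × 15^4 × 15^2 × 15^1 ≡ 25 × 25 × 25 × 25 × 15 (mod 40).
Accumulate the product:
25 × 25 = 625 ≡ 25
25 × 25 = 625 ≡ 25
25 × 25 = 625 ≡ 25
25 × 15 = 375 ≡ 15

15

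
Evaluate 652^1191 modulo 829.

1191 in binary is 10010100111, i.e. 1191 = 1024 + 128 + 32 + 4 + 2 + 1.
652^1 ≡ 652 (mod 829)
652^2 ≡ 652^2 = 425104 ≡ 656 (mod 829)
652^4 ≡ 656^2 = 430336 ≡ 85 (mod 829)
652^8 ≡ 85^2 = 7225 ≡ 593 (mod 829)
652^16 ≡ 593^2 = 351649 ≡ 153 (mod 829)
652^32 ≡ 153^2 = 23409 ≡ 197 (mod 829)
652^64 ≡ 197^2 = 38809 ≡ 675 (mod 829)
652^128 ≡ 675^2 = 455625 ≡ 504 (mod 829)
652^256 ≡ 504^2 = 254016 ≡ 342 (mod 829)
652^512 ≡ 342^2 = 116964 ≡ 75 (mod 829)
652^1024 ≡ 75^2 = 5625 ≡ 651 (mod 829)
652^1191 = 652^1024 * 652^128 * 652^32 * 652^4 * 652^2 * 652^1 ≡ 651 * 504 * 197 * 85 * 656 * 652 (mod 829).
Accumulate the product:
651 * 504 = 328104 ≡ 649
649 * 197 = 127853 ≡ 187
187 * 85 = 15895 ≡ 144
144 * 656 = 94464 ≡ 787
787 * 652 = 513124 ≡ 802

802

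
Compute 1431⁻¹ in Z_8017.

6129

By the extended Euclidean algorithm:
8017 = 5·1431 + 862
1431 = 1·862 + 569
862 = 1·569 + 293
569 = 1·293 + 276
293 = 1·276 + 17
276 = 16·17 + 4
17 = 4·4 + 1
4 = 4·1 + 0
gcd(1431, 8017) = 1, so the inverse exists.
Bézout: 1 = 337·8017 − 1888·1431.
So 1431⁻¹ ≡ −1888 ≡ 6129 (mod 8017).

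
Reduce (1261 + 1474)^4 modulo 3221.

2619

1261 + 1474 = 2735
(2735)^4 ≡ 2619 (mod 3221)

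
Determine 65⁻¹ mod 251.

251 = 3·65 + 56
65 = 1·56 + 9
56 = 6·9 + 2
9 = 4·2 + 1
2 = 2·1 + 0
gcd(65, 251) = 1, so the inverse exists.
Back-substitute for 1:
1 = 1·9 − 4·2
  = −4·56 + 25·9
  = 25·65 − 29·56
  = −29·251 + 112·65
So 65⁻¹ ≡ 112 (mod 251).

112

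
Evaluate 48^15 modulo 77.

By square-and-multiply:
15 in binary is 1111, i.e. 15 = 8 + 4 + 2 + 1.
48^1 ≡ 48 (mod 77)
48^2 ≡ 48^2 = 2304 ≡ 71 (mod 77)
48^4 ≡ 71^2 = 5041 ≡ 36 (mod 77)
48^8 ≡ 36^2 = 1296 ≡ 64 (mod 77)
48^15 = 48^8 · 48^4 · 48^2 · 48^1 ≡ 64 · 36 · 71 · 48 (mod 77).
Accumulate the product:
64 · 36 = 2304 ≡ 71
71 · 71 = 5041 ≡ 36
36 · 48 = 1728 ≡ 34

34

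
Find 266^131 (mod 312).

131 in binary is 10000011, i.e. 131 = 128 + 2 + 1.
266^1 ≡ 266 (mod 312)
266^2 ≡ 266^2 = 70756 ≡ 244 (mod 312)
266^4 ≡ 244^2 = 59536 ≡ 256 (mod 312)
266^8 ≡ 256^2 = 65536 ≡ 16 (mod 312)
266^16 ≡ 16^2 = 256 (mod 312)
266^32 ≡ 256^2 = 65536 ≡ 16 (mod 312)
266^64 ≡ 16^2 = 256 (mod 312)
266^128 ≡ 256^2 = 65536 ≡ 16 (mod 312)
266^131 = 266^128 · 266^2 · 266^1 ≡ 16 · 244 · 266 (mod 312).
Accumulate the product:
16 · 244 = 3904 ≡ 160
160 · 266 = 42560 ≡ 128

128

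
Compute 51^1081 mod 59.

Using repeated squaring:
1081 in binary is 10000111001, i.e. 1081 = 1024 + 32 + 16 + 8 + 1.
51^1 ≡ 51 (mod 59)
51^2 ≡ 51^2 = 2601 ≡ 5 (mod 59)
51^4 ≡ 5^2 = 25 (mod 59)
51^8 ≡ 25^2 = 625 ≡ 35 (mod 59)
51^16 ≡ 35^2 = 1225 ≡ 45 (mod 59)
51^32 ≡ 45^2 = 2025 ≡ 19 (mod 59)
51^64 ≡ 19^2 = 361 ≡ 7 (mod 59)
51^128 ≡ 7^2 = 49 (mod 59)
51^256 ≡ 49^2 = 2401 ≡ 41 (mod 59)
51^512 ≡ 41^2 = 1681 ≡ 29 (mod 59)
51^1024 ≡ 29^2 = 841 ≡ 15 (mod 59)
51^1081 = 51^1024 · 51^32 · 51^16 · 51^8 · 51^1 ≡ 15 · 19 · 45 · 35 · 51 (mod 59).
Accumulate the product:
15 · 19 = 285 ≡ 49
49 · 45 = 2205 ≡ 22
22 · 35 = 770 ≡ 3
3 · 51 = 153 ≡ 35

35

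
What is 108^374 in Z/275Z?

Compute successive squares:
374 in binary is 101110110, i.e. 374 = 256 + 64 + 32 + 16 + 4 + 2.
108^1 ≡ 108 (mod 275)
108^2 ≡ 108^2 = 11664 ≡ 114 (mod 275)
108^4 ≡ 114^2 = 12996 ≡ 71 (mod 275)
108^8 ≡ 71^2 = 5041 ≡ 91 (mod 275)
108^16 ≡ 91^2 = 8281 ≡ 31 (mod 275)
108^32 ≡ 31^2 = 961 ≡ 136 (mod 275)
108^64 ≡ 136^2 = 18496 ≡ 71 (mod 275)
108^128 ≡ 71^2 = 5041 ≡ 91 (mod 275)
108^256 ≡ 91^2 = 8281 ≡ 31 (mod 275)
108^374 = 108^256 · 108^64 · 108^32 · 108^16 · 108^4 · 108^2 ≡ 31 · 71 · 136 · 31 · 71 · 114 (mod 275).
Accumulate the product:
31 · 71 = 2201 ≡ 1
1 · 136 = 136
136 · 31 = 4216 ≡ 91
91 · 71 = 6461 ≡ 136
136 · 114 = 15504 ≡ 104

104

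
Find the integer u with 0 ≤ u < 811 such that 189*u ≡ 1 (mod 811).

575

811 = 4*189 + 55
189 = 3*55 + 24
55 = 2*24 + 7
24 = 3*7 + 3
7 = 2*3 + 1
3 = 3*1 + 0
gcd(189, 811) = 1, so the inverse exists.
Back-substitute for 1:
1 = 1*7 − 2*3
  = −2*24 + 7*7
  = 7*55 − 16*24
  = −16*189 + 55*55
  = 55*811 − 236*189
So 189⁻¹ ≡ −236 ≡ 575 (mod 811).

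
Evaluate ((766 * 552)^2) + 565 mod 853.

420

766 * 552 = 422832 ≡ 597 (mod 853)
(597)^2 ≡ 708 (mod 853)
708 + 565 = 1273 ≡ 420 (mod 853)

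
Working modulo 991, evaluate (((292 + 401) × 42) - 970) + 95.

483

292 + 401 = 693
693 × 42 = 29106 ≡ 367 (mod 991)
367 - 970 = -603 ≡ 388 (mod 991)
388 + 95 = 483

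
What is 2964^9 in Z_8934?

9 in binary is 1001, i.e. 9 = 8 + 1.
2964^1 ≡ 2964 (mod 8934)
2964^2 ≡ 2964^2 = 8785296 ≡ 3174 (mod 8934)
2964^4 ≡ 3174^2 = 10074276 ≡ 5658 (mod 8934)
2964^8 ≡ 5658^2 = 32012964 ≡ 2442 (mod 8934)
2964^9 = 2964^8 · 2964^1 ≡ 2442 · 2964 (mod 8934).
2442 · 2964 = 7238088 ≡ 1548 (mod 8934).

1548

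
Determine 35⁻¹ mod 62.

Run the extended Euclidean algorithm:
62 = 1*35 + 27
35 = 1*27 + 8
27 = 3*8 + 3
8 = 2*3 + 2
3 = 1*2 + 1
2 = 2*1 + 0
gcd(35, 62) = 1, so the inverse exists.
Bézout: 1 = 13*62 − 23*35.
So 35⁻¹ ≡ −23 ≡ 39 (mod 62).

39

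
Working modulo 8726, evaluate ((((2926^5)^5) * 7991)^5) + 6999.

6073

(2926)^5 ≡ 1738 (mod 8726)
(1738)^5 ≡ 6692 (mod 8726)
6692 * 7991 = 53475772 ≡ 2844 (mod 8726)
(2844)^5 ≡ 7800 (mod 8726)
7800 + 6999 = 14799 ≡ 6073 (mod 8726)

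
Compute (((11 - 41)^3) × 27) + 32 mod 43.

11

11 - 41 = -30 ≡ 13 (mod 43)
(13)^3 ≡ 4 (mod 43)
4 × 27 = 108 ≡ 22 (mod 43)
22 + 32 = 54 ≡ 11 (mod 43)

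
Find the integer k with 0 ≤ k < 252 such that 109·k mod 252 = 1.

37

Apply the Euclidean algorithm and back-substitute:
252 = 2×109 + 34
109 = 3×34 + 7
34 = 4×7 + 6
7 = 1×6 + 1
6 = 6×1 + 0
gcd(109, 252) = 1, so the inverse exists.
Bézout: 1 = −16×252 + 37×109.
So 109⁻¹ ≡ 37 (mod 252).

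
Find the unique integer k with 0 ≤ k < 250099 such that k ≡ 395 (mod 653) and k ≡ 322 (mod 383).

653⁻¹ mod 383: 653×61 ≡ 1 (mod 383), so 653⁻¹ ≡ 61.
k = 395 + 653×((322 − 395)×61 mod 383) = 395 + 653×143 = 93774.
Check: 93774 mod 653 = 395, 93774 mod 383 = 322. ✓

93774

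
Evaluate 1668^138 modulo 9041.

By square-and-multiply:
1668^1 ≡ 1668 (mod 9041)
1668^2 ≡ 1668^2 = 2782224 ≡ 6637 (mod 9041)
1668^4 ≡ 6637^2 = 44049769 ≡ 2017 (mod 9041)
1668^8 ≡ 2017^2 = 4068289 ≡ 8880 (mod 9041)
1668^16 ≡ 8880^2 = 78854400 ≡ 7839 (mod 9041)
1668^32 ≡ 7839^2 = 61449921 ≡ 7285 (mod 9041)
1668^64 ≡ 7285^2 = 53071225 ≡ 555 (mod 9041)
1668^128 ≡ 555^2 = 308025 ≡ 631 (mod 9041)
1668^138 = 1668^128 · 1668^8 · 1668^2 ≡ 631 · 8880 · 6637 (mod 9041).
Accumulate the product:
631 · 8880 = 5603280 ≡ 6901
6901 · 6637 = 45801937 ≡ 231

231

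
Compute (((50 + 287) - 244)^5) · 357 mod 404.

149

50 + 287 = 337
337 - 244 = 93
(93)^5 ≡ 57 (mod 404)
57 · 357 = 20349 ≡ 149 (mod 404)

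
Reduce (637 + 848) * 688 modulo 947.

814

637 + 848 = 1485 ≡ 538 (mod 947)
538 * 688 = 370144 ≡ 814 (mod 947)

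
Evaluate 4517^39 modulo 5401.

By square-and-multiply:
4517^1 ≡ 4517 (mod 5401)
4517^2 ≡ 4517^2 = 20403289 ≡ 3712 (mod 5401)
4517^4 ≡ 3712^2 = 13778944 ≡ 993 (mod 5401)
4517^8 ≡ 993^2 = 986049 ≡ 3067 (mod 5401)
4517^16 ≡ 3067^2 = 9406489 ≡ 3348 (mod 5401)
4517^32 ≡ 3348^2 = 11209104 ≡ 2029 (mod 5401)
4517^39 = 4517^32 × 4517^4 × 4517^2 × 4517^1 ≡ 2029 × 993 × 3712 × 4517 (mod 5401).
Accumulate the product:
2029 × 993 = 2014797 ≡ 224
224 × 3712 = 831488 ≡ 5135
5135 × 4517 = 23194795 ≡ 2901

2901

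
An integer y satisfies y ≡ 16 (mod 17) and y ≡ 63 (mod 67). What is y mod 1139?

17⁻¹ mod 67: 17·4 ≡ 1 (mod 67), so 17⁻¹ ≡ 4.
y = 16 + 17·((63 − 16)·4 mod 67) = 16 + 17·54 = 934.

934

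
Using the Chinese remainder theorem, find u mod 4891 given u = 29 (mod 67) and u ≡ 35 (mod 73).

4853

67⁻¹ mod 73: 67*12 ≡ 1 (mod 73), so 67⁻¹ ≡ 12.
u = 29 + 67*((35 − 29)*12 mod 73) = 29 + 67*72 = 4853.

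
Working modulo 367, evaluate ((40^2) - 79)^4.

(40)^2 ≡ 132 (mod 367)
132 - 79 = 53
(53)^4 ≡ 348 (mod 367)

348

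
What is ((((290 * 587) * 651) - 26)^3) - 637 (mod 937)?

128

290 * 587 = 170230 ≡ 633 (mod 937)
633 * 651 = 412083 ≡ 740 (mod 937)
740 - 26 = 714
(714)^3 ≡ 765 (mod 937)
765 - 637 = 128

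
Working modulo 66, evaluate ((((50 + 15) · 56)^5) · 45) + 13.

1

50 + 15 = 65
65 · 56 = 3640 ≡ 10 (mod 66)
(10)^5 ≡ 10 (mod 66)
10 · 45 = 450 ≡ 54 (mod 66)
54 + 13 = 67 ≡ 1 (mod 66)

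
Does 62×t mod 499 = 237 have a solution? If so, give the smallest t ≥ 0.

366

gcd(62, 499) = 1, so a unique solution mod 499 exists.
62⁻¹ ≡ 330 (mod 499).
t ≡ 330×237 ≡ 366 (mod 499).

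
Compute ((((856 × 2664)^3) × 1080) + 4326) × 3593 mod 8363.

1005

856 × 2664 = 2280384 ≡ 5648 (mod 8363)
(5648)^3 ≡ 563 (mod 8363)
563 × 1080 = 608040 ≡ 5904 (mod 8363)
5904 + 4326 = 10230 ≡ 1867 (mod 8363)
1867 × 3593 = 6708131 ≡ 1005 (mod 8363)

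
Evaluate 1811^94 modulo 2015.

971

Compute successive squares:
94 in binary is 1011110, i.e. 94 = 64 + 16 + 8 + 4 + 2.
1811^1 ≡ 1811 (mod 2015)
1811^2 ≡ 1811^2 = 3279721 ≡ 1316 (mod 2015)
1811^4 ≡ 1316^2 = 1731856 ≡ 971 (mod 2015)
1811^8 ≡ 971^2 = 942841 ≡ 1836 (mod 2015)
1811^16 ≡ 1836^2 = 3370896 ≡ 1816 (mod 2015)
1811^32 ≡ 1816^2 = 3297856 ≡ 1316 (mod 2015)
1811^64 ≡ 1316^2 = 1731856 ≡ 971 (mod 2015)
1811^94 = 1811^64 · 1811^16 · 1811^8 · 1811^4 · 1811^2 ≡ 971 · 1816 · 1836 · 971 · 1316 (mod 2015).
Accumulate the product:
971 · 1816 = 1763336 ≡ 211
211 · 1836 = 387396 ≡ 516
516 · 971 = 501036 ≡ 1316
1316 · 1316 = 1731856 ≡ 971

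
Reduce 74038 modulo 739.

74038 = 100·739 + 138, so 74038 ≡ 138 (mod 739).

138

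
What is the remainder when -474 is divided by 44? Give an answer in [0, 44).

10

-474 = -11·44 + 10, so -474 ≡ 10 (mod 44).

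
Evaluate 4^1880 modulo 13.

Using repeated squaring:
1880 in binary is 11101011000, i.e. 1880 = 1024 + 512 + 256 + 64 + 16 + 8.
4^1 ≡ 4 (mod 13)
4^2 ≡ 4^2 = 16 ≡ 3 (mod 13)
4^4 ≡ 3^2 = 9 (mod 13)
4^8 ≡ 9^2 = 81 ≡ 3 (mod 13)
4^16 ≡ 3^2 = 9 (mod 13)
4^32 ≡ 9^2 = 81 ≡ 3 (mod 13)
4^64 ≡ 3^2 = 9 (mod 13)
4^128 ≡ 9^2 = 81 ≡ 3 (mod 13)
4^256 ≡ 3^2 = 9 (mod 13)
4^512 ≡ 9^2 = 81 ≡ 3 (mod 13)
4^1024 ≡ 3^2 = 9 (mod 13)
4^1880 = 4^1024 × 4^512 × 4^256 × 4^64 × 4^16 × 4^8 ≡ 9 × 3 × 9 × 9 × 9 × 3 (mod 13).
Accumulate the product:
9 × 3 = 27 ≡ 1
1 × 9 = 9
9 × 9 = 81 ≡ 3
3 × 9 = 27 ≡ 1
1 × 3 = 3

3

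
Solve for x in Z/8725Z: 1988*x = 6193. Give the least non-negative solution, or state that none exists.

gcd(1988, 8725) = 1, so a unique solution mod 8725 exists.
1988⁻¹ ≡ 4402 (mod 8725).
x ≡ 4402*6193 ≡ 4686 (mod 8725).

4686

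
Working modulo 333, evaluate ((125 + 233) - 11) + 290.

304

125 + 233 = 358 ≡ 25 (mod 333)
25 - 11 = 14
14 + 290 = 304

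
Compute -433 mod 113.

19

-433 = -4*113 + 19, so -433 ≡ 19 (mod 113).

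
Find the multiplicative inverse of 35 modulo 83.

83 = 2×35 + 13
35 = 2×13 + 9
13 = 1×9 + 4
9 = 2×4 + 1
4 = 4×1 + 0
gcd(35, 83) = 1, so the inverse exists.
Back-substitute for 1:
1 = 1×9 − 2×4
  = −2×13 + 3×9
  = 3×35 − 8×13
  = −8×83 + 19×35
So 35⁻¹ ≡ 19 (mod 83).

19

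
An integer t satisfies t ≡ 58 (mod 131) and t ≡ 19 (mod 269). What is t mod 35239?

131⁻¹ mod 269: 131×115 ≡ 1 (mod 269), so 131⁻¹ ≡ 115.
t = 58 + 131×((19 − 58)×115 mod 269) = 58 + 131×88 = 11586.

11586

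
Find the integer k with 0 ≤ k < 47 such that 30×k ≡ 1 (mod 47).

By the extended Euclidean algorithm:
47 = 1·30 + 17
30 = 1·17 + 13
17 = 1·13 + 4
13 = 3·4 + 1
4 = 4·1 + 0
gcd(30, 47) = 1, so the inverse exists.
Back-substitute for 1:
1 = 1·13 − 3·4
  = −3·17 + 4·13
  = 4·30 − 7·17
  = −7·47 + 11·30
So 30⁻¹ ≡ 11 (mod 47).

11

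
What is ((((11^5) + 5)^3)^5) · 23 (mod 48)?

(11)^5 ≡ 11 (mod 48)
11 + 5 = 16
(16)^3 ≡ 16 (mod 48)
(16)^5 ≡ 16 (mod 48)
16 · 23 = 368 ≡ 32 (mod 48)

32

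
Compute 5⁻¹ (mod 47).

Apply the Euclidean algorithm and back-substitute:
47 = 9·5 + 2
5 = 2·2 + 1
2 = 2·1 + 0
gcd(5, 47) = 1, so the inverse exists.
Bézout: 1 = −2·47 + 19·5.
So 5⁻¹ ≡ 19 (mod 47).

19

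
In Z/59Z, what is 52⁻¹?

42

Apply the Euclidean algorithm and back-substitute:
59 = 1*52 + 7
52 = 7*7 + 3
7 = 2*3 + 1
3 = 3*1 + 0
gcd(52, 59) = 1, so the inverse exists.
Back-substitute for 1:
1 = 1*7 − 2*3
  = −2*52 + 15*7
  = 15*59 − 17*52
So 52⁻¹ ≡ −17 ≡ 42 (mod 59).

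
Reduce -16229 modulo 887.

-16229 = -19*887 + 624, so -16229 ≡ 624 (mod 887).

624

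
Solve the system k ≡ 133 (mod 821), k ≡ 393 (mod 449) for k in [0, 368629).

270242

821⁻¹ mod 449: 821·414 ≡ 1 (mod 449), so 821⁻¹ ≡ 414.
k = 133 + 821·((393 − 133)·414 mod 449) = 133 + 821·329 = 270242.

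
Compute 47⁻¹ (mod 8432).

7535

Run the extended Euclidean algorithm:
8432 = 179·47 + 19
47 = 2·19 + 9
19 = 2·9 + 1
9 = 9·1 + 0
gcd(47, 8432) = 1, so the inverse exists.
Back-substitute for 1:
1 = 1·19 − 2·9
  = −2·47 + 5·19
  = 5·8432 − 897·47
So 47⁻¹ ≡ −897 ≡ 7535 (mod 8432).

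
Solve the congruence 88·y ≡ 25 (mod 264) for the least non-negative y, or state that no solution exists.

no solution

gcd(88, 264) = 88, and 88 does not divide 25.
So the congruence has no solution.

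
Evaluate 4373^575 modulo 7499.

Using repeated squaring:
575 in binary is 1000111111, i.e. 575 = 512 + 32 + 16 + 8 + 4 + 2 + 1.
4373^1 ≡ 4373 (mod 7499)
4373^2 ≡ 4373^2 = 19123129 ≡ 679 (mod 7499)
4373^4 ≡ 679^2 = 461041 ≡ 3602 (mod 7499)
4373^8 ≡ 3602^2 = 12974404 ≡ 1134 (mod 7499)
4373^16 ≡ 1134^2 = 1285956 ≡ 3627 (mod 7499)
4373^32 ≡ 3627^2 = 13155129 ≡ 1883 (mod 7499)
4373^64 ≡ 1883^2 = 3545689 ≡ 6161 (mod 7499)
4373^128 ≡ 6161^2 = 37957921 ≡ 5482 (mod 7499)
4373^256 ≡ 5482^2 = 30052324 ≡ 3831 (mod 7499)
4373^512 ≡ 3831^2 = 14676561 ≡ 1018 (mod 7499)
4373^575 = 4373^512 * 4373^32 * 4373^16 * 4373^8 * 4373^4 * 4373^2 * 4373^1 ≡ 1018 * 1883 * 3627 * 1134 * 3602 * 679 * 4373 (mod 7499).
Accumulate the product:
1018 * 1883 = 1916894 ≡ 4649
4649 * 3627 = 16861923 ≡ 4171
4171 * 1134 = 4729914 ≡ 5544
5544 * 3602 = 19969488 ≡ 7150
7150 * 679 = 4854850 ≡ 2997
2997 * 4373 = 13105881 ≡ 5128

5128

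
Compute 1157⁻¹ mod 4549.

2764

Apply the Euclidean algorithm and back-substitute:
4549 = 3·1157 + 1078
1157 = 1·1078 + 79
1078 = 13·79 + 51
79 = 1·51 + 28
51 = 1·28 + 23
28 = 1·23 + 5
23 = 4·5 + 3
5 = 1·3 + 2
3 = 1·2 + 1
2 = 2·1 + 0
gcd(1157, 4549) = 1, so the inverse exists.
Bézout: 1 = 454·4549 − 1785·1157.
So 1157⁻¹ ≡ −1785 ≡ 2764 (mod 4549).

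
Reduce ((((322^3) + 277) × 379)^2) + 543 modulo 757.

(322)^3 ≡ 277 (mod 757)
277 + 277 = 554
554 × 379 = 209966 ≡ 277 (mod 757)
(277)^2 ≡ 272 (mod 757)
272 + 543 = 815 ≡ 58 (mod 757)

58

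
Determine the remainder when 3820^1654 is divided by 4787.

Using repeated squaring:
1654 in binary is 11001110110, i.e. 1654 = 1024 + 512 + 64 + 32 + 16 + 4 + 2.
3820^1 ≡ 3820 (mod 4787)
3820^2 ≡ 3820^2 = 14592400 ≡ 1624 (mod 4787)
3820^4 ≡ 1624^2 = 2637376 ≡ 4526 (mod 4787)
3820^8 ≡ 4526^2 = 20484676 ≡ 1103 (mod 4787)
3820^16 ≡ 1103^2 = 1216609 ≡ 711 (mod 4787)
3820^32 ≡ 711^2 = 505521 ≡ 2886 (mod 4787)
3820^64 ≡ 2886^2 = 8328996 ≡ 4403 (mod 4787)
3820^128 ≡ 4403^2 = 19386409 ≡ 3846 (mod 4787)
3820^256 ≡ 3846^2 = 14791716 ≡ 4673 (mod 4787)
3820^512 ≡ 4673^2 = 21836929 ≡ 3422 (mod 4787)
3820^1024 ≡ 3422^2 = 11710084 ≡ 1082 (mod 4787)
3820^1654 = 3820^1024 × 3820^512 × 3820^64 × 3820^32 × 3820^16 × 3820^4 × 3820^2 ≡ 1082 × 3422 × 4403 × 2886 × 711 × 4526 × 1624 (mod 4787).
Accumulate the product:
1082 × 3422 = 3702604 ≡ 2253
2253 × 4403 = 9919959 ≡ 1295
1295 × 2886 = 3737370 ≡ 3510
3510 × 711 = 2495610 ≡ 1583
1583 × 4526 = 7164658 ≡ 3306
3306 × 1624 = 5368944 ≡ 2717

2717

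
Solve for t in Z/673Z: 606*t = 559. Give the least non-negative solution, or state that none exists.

gcd(606, 673) = 1, so a unique solution mod 673 exists.
606⁻¹ ≡ 452 (mod 673).
t ≡ 452*559 ≡ 293 (mod 673).

293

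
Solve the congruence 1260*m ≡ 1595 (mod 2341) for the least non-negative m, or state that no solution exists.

gcd(1260, 2341) = 1, so a unique solution mod 2341 exists.
1260⁻¹ ≡ 667 (mod 2341).
m ≡ 667*1595 ≡ 1051 (mod 2341).

1051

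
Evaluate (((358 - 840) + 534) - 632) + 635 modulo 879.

358 - 840 = -482 ≡ 397 (mod 879)
397 + 534 = 931 ≡ 52 (mod 879)
52 - 632 = -580 ≡ 299 (mod 879)
299 + 635 = 934 ≡ 55 (mod 879)

55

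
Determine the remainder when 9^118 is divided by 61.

58

Using repeated squaring:
118 in binary is 1110110, i.e. 118 = 64 + 32 + 16 + 4 + 2.
9^1 ≡ 9 (mod 61)
9^2 ≡ 9^2 = 81 ≡ 20 (mod 61)
9^4 ≡ 20^2 = 400 ≡ 34 (mod 61)
9^8 ≡ 34^2 = 1156 ≡ 58 (mod 61)
9^16 ≡ 58^2 = 3364 ≡ 9 (mod 61)
9^32 ≡ 9^2 = 81 ≡ 20 (mod 61)
9^64 ≡ 20^2 = 400 ≡ 34 (mod 61)
9^118 = 9^64 * 9^32 * 9^16 * 9^4 * 9^2 ≡ 34 * 20 * 9 * 34 * 20 (mod 61).
Accumulate the product:
34 * 20 = 680 ≡ 9
9 * 9 = 81 ≡ 20
20 * 34 = 680 ≡ 9
9 * 20 = 180 ≡ 58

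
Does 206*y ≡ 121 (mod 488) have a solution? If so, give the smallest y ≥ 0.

no solution

gcd(206, 488) = 2, and 2 does not divide 121.
So the congruence has no solution.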